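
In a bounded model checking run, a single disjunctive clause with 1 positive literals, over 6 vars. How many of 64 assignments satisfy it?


Step 1: Total=2^6=64
Step 2: Unsat when all 1 false: 2^5=32
Step 3: Sat=64-32=32

32


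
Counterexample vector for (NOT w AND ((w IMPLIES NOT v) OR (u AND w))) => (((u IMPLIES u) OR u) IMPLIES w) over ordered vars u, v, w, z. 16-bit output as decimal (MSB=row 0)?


F1 = (NOT w AND ((w IMPLIES NOT v) OR (u AND w)))
F2 = (((u IMPLIES u) OR u) IMPLIES w)
Counterexample to F1=>F2 is where F1=1 and F2=0.
Evaluate each row (bits = u,v,w,z, MSB first):
  row 0 [0000]: F1=1 F2=0 -> F1&~F2 -> 1
  row 1 [0001]: F1=1 F2=0 -> F1&~F2 -> 1
  row 2 [0010]: F1=0 F2=1 -> F1&~F2 -> 0
  row 3 [0011]: F1=0 F2=1 -> F1&~F2 -> 0
  row 4 [0100]: F1=1 F2=0 -> F1&~F2 -> 1
  row 5 [0101]: F1=1 F2=0 -> F1&~F2 -> 1
  row 6 [0110]: F1=0 F2=1 -> F1&~F2 -> 0
  row 7 [0111]: F1=0 F2=1 -> F1&~F2 -> 0
  row 8 [1000]: F1=1 F2=0 -> F1&~F2 -> 1
  row 9 [1001]: F1=1 F2=0 -> F1&~F2 -> 1
  row 10 [1010]: F1=0 F2=1 -> F1&~F2 -> 0
  row 11 [1011]: F1=0 F2=1 -> F1&~F2 -> 0
  row 12 [1100]: F1=1 F2=0 -> F1&~F2 -> 1
  row 13 [1101]: F1=1 F2=0 -> F1&~F2 -> 1
  row 14 [1110]: F1=0 F2=1 -> F1&~F2 -> 0
  row 15 [1111]: F1=0 F2=1 -> F1&~F2 -> 0
Full result column, 4 rows per line (u,v fixed per line; w,z runs 00..11 left to right):
  rows 0-3 [u,v=00]: 1100  = hex C
  rows 4-7 [u,v=01]: 1100  = hex C
  rows 8-11 [u,v=10]: 1100  = hex C
  rows 12-15 [u,v=11]: 1100  = hex C
Counterexample vector (row 0 .. row 15) = 1100110011001100
Output column grouped in 4s = 1100 1100 1100 1100 = 0xCCCC
Convert to decimal digit by digit (value = value*16 + digit):
  C -> 12
  12*16 + 12 (C) = 204
  204*16 + 12 (C) = 3276
  3276*16 + 12 (C) = 52428
Decimal = 52428

52428


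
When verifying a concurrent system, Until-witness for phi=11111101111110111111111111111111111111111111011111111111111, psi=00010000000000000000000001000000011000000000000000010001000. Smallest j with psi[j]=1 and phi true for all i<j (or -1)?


(phi U psi) at 0: need smallest j with psi[j]=1 and phi[i]=1 for all i in [0,j).
Scan from step 0:
  step 0: phi=1, psi=0 -> continue
  step 1: phi=1, psi=0 -> continue
  step 2: phi=1, psi=0 -> continue
  step 3: psi=1 and phi held for [0,3) -> witness found
Witness step = 3

3


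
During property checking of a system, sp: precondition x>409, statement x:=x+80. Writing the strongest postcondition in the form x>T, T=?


Formula: sp(P, x:=E) = exists old_x. (x = E[old_x/x]) AND P[old_x/x] (old_x is the value of x before the assignment; eliminate old_x by solving x = E[old_x/x] for old_x)
Step 1: Precondition P: x>409, i.e. old_x > 409
Step 2: Assignment gives x = old_x + 80, so old_x = x - 80
Step 3: Substitute into P: x - 80 > 409
Step 4: Simplify: x > 409+80 = 489

489


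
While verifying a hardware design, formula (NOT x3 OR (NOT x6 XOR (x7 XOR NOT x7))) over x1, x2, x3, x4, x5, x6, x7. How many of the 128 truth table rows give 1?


Formula: (NOT x3 OR (NOT x6 XOR (x7 XOR NOT x7))) over 7 vars (128 rows)
Evaluate each row (x1, x2, x3, x4, x5, x6, x7 as bits, MSB first):
  row 0 [0000000]: (NOT 0 OR (NOT 0 XOR (0 XOR NOT 0))) -> 1
  row 1 [0000001]: (NOT 0 OR (NOT 0 XOR (1 XOR NOT 1))) -> 1
  row 2 [0000010]: (NOT 0 OR (NOT 1 XOR (0 XOR NOT 0))) -> 1
  row 3 [0000011]: (NOT 0 OR (NOT 1 XOR (1 XOR NOT 1))) -> 1
  row 4 [0000100]: (NOT 0 OR (NOT 0 XOR (0 XOR NOT 0))) -> 1
  (every remaining row is evaluated the same way; all 128 results are listed next)
Full result column, 8 rows per line (x1,x2,x3,x4 fixed per line; x5,x6,x7 runs 000..111 left to right):
  rows 0-7 [x1,x2,x3,x4=0000]: 11111111  (ones: 8)
  rows 8-15 [x1,x2,x3,x4=0001]: 11111111  (ones: 8)
  rows 16-23 [x1,x2,x3,x4=0010]: 00110011  (ones: 4)
  rows 24-31 [x1,x2,x3,x4=0011]: 00110011  (ones: 4)
  rows 32-39 [x1,x2,x3,x4=0100]: 11111111  (ones: 8)
  rows 40-47 [x1,x2,x3,x4=0101]: 11111111  (ones: 8)
  rows 48-55 [x1,x2,x3,x4=0110]: 00110011  (ones: 4)
  rows 56-63 [x1,x2,x3,x4=0111]: 00110011  (ones: 4)
  rows 64-71 [x1,x2,x3,x4=1000]: 11111111  (ones: 8)
  rows 72-79 [x1,x2,x3,x4=1001]: 11111111  (ones: 8)
  rows 80-87 [x1,x2,x3,x4=1010]: 00110011  (ones: 4)
  rows 88-95 [x1,x2,x3,x4=1011]: 00110011  (ones: 4)
  rows 96-103 [x1,x2,x3,x4=1100]: 11111111  (ones: 8)
  rows 104-111 [x1,x2,x3,x4=1101]: 11111111  (ones: 8)
  rows 112-119 [x1,x2,x3,x4=1110]: 00110011  (ones: 4)
  rows 120-127 [x1,x2,x3,x4=1111]: 00110011  (ones: 4)
Count of 1-rows = 8+8+4+4+8+8+4+4+8+8+4+4+8+8+4+4 = 96

96


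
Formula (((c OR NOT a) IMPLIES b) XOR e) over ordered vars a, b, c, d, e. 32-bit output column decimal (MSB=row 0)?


Formula: (((c OR NOT a) IMPLIES b) XOR e) over a, b, c, d, e (32 rows)
Evaluate each row (bits = a,b,c,d,e, MSB first):
  row 0 [00000]: (((0 OR NOT 0) IMPLIES 0) XOR 0) -> 0
  row 1 [00001]: (((0 OR NOT 0) IMPLIES 0) XOR 1) -> 1
  row 2 [00010]: (((0 OR NOT 0) IMPLIES 0) XOR 0) -> 0
  row 3 [00011]: (((0 OR NOT 0) IMPLIES 0) XOR 1) -> 1
  row 4 [00100]: (((1 OR NOT 0) IMPLIES 0) XOR 0) -> 0
  row 5 [00101]: (((1 OR NOT 0) IMPLIES 0) XOR 1) -> 1
  row 6 [00110]: (((1 OR NOT 0) IMPLIES 0) XOR 0) -> 0
  row 7 [00111]: (((1 OR NOT 0) IMPLIES 0) XOR 1) -> 1
  row 8 [01000]: (((0 OR NOT 0) IMPLIES 1) XOR 0) -> 1
  row 9 [01001]: (((0 OR NOT 0) IMPLIES 1) XOR 1) -> 0
  row 10 [01010]: (((0 OR NOT 0) IMPLIES 1) XOR 0) -> 1
  row 11 [01011]: (((0 OR NOT 0) IMPLIES 1) XOR 1) -> 0
  row 12 [01100]: (((1 OR NOT 0) IMPLIES 1) XOR 0) -> 1
  row 13 [01101]: (((1 OR NOT 0) IMPLIES 1) XOR 1) -> 0
  row 14 [01110]: (((1 OR NOT 0) IMPLIES 1) XOR 0) -> 1
  row 15 [01111]: (((1 OR NOT 0) IMPLIES 1) XOR 1) -> 0
  row 16 [10000]: (((0 OR NOT 1) IMPLIES 0) XOR 0) -> 1
  row 17 [10001]: (((0 OR NOT 1) IMPLIES 0) XOR 1) -> 0
  row 18 [10010]: (((0 OR NOT 1) IMPLIES 0) XOR 0) -> 1
  row 19 [10011]: (((0 OR NOT 1) IMPLIES 0) XOR 1) -> 0
  row 20 [10100]: (((1 OR NOT 1) IMPLIES 0) XOR 0) -> 0
  row 21 [10101]: (((1 OR NOT 1) IMPLIES 0) XOR 1) -> 1
  row 22 [10110]: (((1 OR NOT 1) IMPLIES 0) XOR 0) -> 0
  row 23 [10111]: (((1 OR NOT 1) IMPLIES 0) XOR 1) -> 1
  row 24 [11000]: (((0 OR NOT 1) IMPLIES 1) XOR 0) -> 1
  row 25 [11001]: (((0 OR NOT 1) IMPLIES 1) XOR 1) -> 0
  row 26 [11010]: (((0 OR NOT 1) IMPLIES 1) XOR 0) -> 1
  row 27 [11011]: (((0 OR NOT 1) IMPLIES 1) XOR 1) -> 0
  row 28 [11100]: (((1 OR NOT 1) IMPLIES 1) XOR 0) -> 1
  row 29 [11101]: (((1 OR NOT 1) IMPLIES 1) XOR 1) -> 0
  row 30 [11110]: (((1 OR NOT 1) IMPLIES 1) XOR 0) -> 1
  row 31 [11111]: (((1 OR NOT 1) IMPLIES 1) XOR 1) -> 0
Full result column, 4 rows per line (a,b,c fixed per line; d,e runs 00..11 left to right):
  rows 0-3 [a,b,c=000]: 0101  = hex 5
  rows 4-7 [a,b,c=001]: 0101  = hex 5
  rows 8-11 [a,b,c=010]: 1010  = hex A
  rows 12-15 [a,b,c=011]: 1010  = hex A
  rows 16-19 [a,b,c=100]: 1010  = hex A
  rows 20-23 [a,b,c=101]: 0101  = hex 5
  rows 24-27 [a,b,c=110]: 1010  = hex A
  rows 28-31 [a,b,c=111]: 1010  = hex A
Output column (row 0 .. row 31) = 01010101101010101010010110101010
Output column grouped in 4s = 0101 0101 1010 1010 1010 0101 1010 1010 = 0x55AAA5AA
Convert to decimal digit by digit (value = value*16 + digit):
  5 -> 5
  5*16 + 5 = 85
  85*16 + 10 (A) = 1370
  1370*16 + 10 (A) = 21930
  21930*16 + 10 (A) = 350890
  350890*16 + 5 = 5614245
  5614245*16 + 10 (A) = 89827930
  89827930*16 + 10 (A) = 1437246890
Decimal = 1437246890

1437246890


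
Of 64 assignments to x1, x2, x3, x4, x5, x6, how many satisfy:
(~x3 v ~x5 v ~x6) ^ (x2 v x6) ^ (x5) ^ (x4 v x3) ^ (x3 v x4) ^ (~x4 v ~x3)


CNF with 6 clauses over 6 vars (64 assignments).
An assignment satisfies CNF iff every clause has >=1 true literal.
Check each row (bits = x1,x2,x3,x4,x5,x6; clause T/F shown):
  row 0 [000000]: clauses=TFFFFT -> 0
  row 1 [000001]: clauses=TTFFFT -> 0
  row 2 [000010]: clauses=TFTFFT -> 0
  row 3 [000011]: clauses=TTTFFT -> 0
  row 4 [000100]: clauses=TFFTTT -> 0
  (every remaining row is evaluated the same way; all 64 results are listed next)
Full result column, 8 rows per line (x1,x2,x3 fixed per line; x4,x5,x6 runs 000..111 left to right):
  rows 0-7 [x1,x2,x3=000]: 00000001  (ones: 1)
  rows 8-15 [x1,x2,x3=001]: 00000000  (ones: 0)
  rows 16-23 [x1,x2,x3=010]: 00000011  (ones: 2)
  rows 24-31 [x1,x2,x3=011]: 00100000  (ones: 1)
  rows 32-39 [x1,x2,x3=100]: 00000001  (ones: 1)
  rows 40-47 [x1,x2,x3=101]: 00000000  (ones: 0)
  rows 48-55 [x1,x2,x3=110]: 00000011  (ones: 2)
  rows 56-63 [x1,x2,x3=111]: 00100000  (ones: 1)
Satisfying assignments = 1+0+2+1+1+0+2+1 = 8

8


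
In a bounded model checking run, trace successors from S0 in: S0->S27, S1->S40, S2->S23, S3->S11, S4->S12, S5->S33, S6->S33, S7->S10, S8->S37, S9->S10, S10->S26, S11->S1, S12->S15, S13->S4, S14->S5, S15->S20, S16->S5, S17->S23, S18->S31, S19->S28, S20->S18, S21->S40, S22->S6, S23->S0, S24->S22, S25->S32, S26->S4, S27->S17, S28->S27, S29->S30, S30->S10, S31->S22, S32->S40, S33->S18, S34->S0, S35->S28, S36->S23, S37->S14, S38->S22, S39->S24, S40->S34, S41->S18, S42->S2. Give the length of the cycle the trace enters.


Trace from S0 until a state repeats:
  S0 -> S27 -> S17 -> S23 -> S0
S0 first seen at step 0, revisited at step 4.
Cycle length = 4 - 0 = 4

4


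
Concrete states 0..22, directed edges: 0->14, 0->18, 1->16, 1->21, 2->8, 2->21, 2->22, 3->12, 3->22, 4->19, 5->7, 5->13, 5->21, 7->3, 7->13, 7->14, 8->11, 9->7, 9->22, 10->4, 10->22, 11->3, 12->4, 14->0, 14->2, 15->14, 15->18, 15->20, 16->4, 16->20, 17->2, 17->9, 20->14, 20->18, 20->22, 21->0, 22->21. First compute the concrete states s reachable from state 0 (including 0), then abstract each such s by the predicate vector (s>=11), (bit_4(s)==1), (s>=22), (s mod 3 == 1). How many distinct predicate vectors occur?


BFS from 0:
Concrete reachable: {0, 2, 3, 4, 8, 11, 12, 14, 18, 19, 21, 22}
Abstract via predicates (s>=11), (bit_4(s)==1), (s>=22), (s mod 3 == 1):
  (0,0,0,0) <- {0, 2, 3, 8}
  (0,0,0,1) <- {4}
  (1,0,0,0) <- {11, 12, 14}
  (1,1,0,0) <- {18, 21}
  (1,1,0,1) <- {19}
  (1,1,1,1) <- {22}
Distinct abstract states = 6

6


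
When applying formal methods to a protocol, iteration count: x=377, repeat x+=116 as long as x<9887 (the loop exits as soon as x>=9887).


Step 1: x goes from 377 toward 9887 by 116; the body runs while x<9887, so iterations = ceil((bound-start)/step)
Step 2: Distance=9510
Step 3: ceil(9510/116)=82

82


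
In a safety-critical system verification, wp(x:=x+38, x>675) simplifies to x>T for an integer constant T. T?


Formula: wp(x:=E, P) = P[E/x] (substitute E for x in postcondition)
Step 1: Postcondition: x>675
Step 2: Substitute x+38 for x: x+38>675
Step 3: Solve for x: x > 675-38 = 637

637


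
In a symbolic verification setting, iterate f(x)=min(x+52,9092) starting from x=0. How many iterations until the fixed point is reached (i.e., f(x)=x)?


Step 1: x=0, cap=9092, increment=52
Step 2: x grows by 52 each step until capped at 9092; fixed point is x=9092
Step 3: iterations = ceil(9092/52) = 175

175


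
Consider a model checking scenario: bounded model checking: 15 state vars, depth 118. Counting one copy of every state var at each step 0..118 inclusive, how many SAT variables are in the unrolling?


BMC unrolls to depth k, creating one copy of each state var for steps 0..k.
Step count = 118 + 1 = 119 (steps 0 through 118)
Vars per step = 15
Total = 15 * 119 = 1785

1785


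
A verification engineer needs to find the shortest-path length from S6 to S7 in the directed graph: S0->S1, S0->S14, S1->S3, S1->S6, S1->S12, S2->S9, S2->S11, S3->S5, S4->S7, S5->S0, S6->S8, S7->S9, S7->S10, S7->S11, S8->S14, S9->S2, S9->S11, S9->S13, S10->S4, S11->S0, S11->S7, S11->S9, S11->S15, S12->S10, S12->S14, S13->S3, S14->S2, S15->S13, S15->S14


BFS layer-by-layer from S6:
  dist 0: {S6}
  dist 1: {S8}
  dist 2: {S14}
  dist 3: {S2}
  dist 4: {S9, S11}
  dist 5: {S0, S7, S13, S15}
  -> S7 reached at distance 5
Shortest path length = 5

5


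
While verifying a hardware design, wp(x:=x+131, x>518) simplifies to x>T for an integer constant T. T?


Formula: wp(x:=E, P) = P[E/x] (substitute E for x in postcondition)
Step 1: Postcondition: x>518
Step 2: Substitute x+131 for x: x+131>518
Step 3: Solve for x: x > 518-131 = 387

387


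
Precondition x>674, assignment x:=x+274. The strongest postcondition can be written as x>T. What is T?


Formula: sp(P, x:=E) = exists old_x. (x = E[old_x/x]) AND P[old_x/x] (old_x is the value of x before the assignment; eliminate old_x by solving x = E[old_x/x] for old_x)
Step 1: Precondition P: x>674, i.e. old_x > 674
Step 2: Assignment gives x = old_x + 274, so old_x = x - 274
Step 3: Substitute into P: x - 274 > 674
Step 4: Simplify: x > 674+274 = 948

948


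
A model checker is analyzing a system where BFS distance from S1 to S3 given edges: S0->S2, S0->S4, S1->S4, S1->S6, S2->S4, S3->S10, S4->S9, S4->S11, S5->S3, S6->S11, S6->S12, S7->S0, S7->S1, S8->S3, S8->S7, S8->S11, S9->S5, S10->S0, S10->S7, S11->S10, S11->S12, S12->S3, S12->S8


BFS layer-by-layer from S1:
  dist 0: {S1}
  dist 1: {S4, S6}
  dist 2: {S9, S11, S12}
  dist 3: {S3, S5, S8, S10}
  -> S3 reached at distance 3
Shortest path length = 3

3


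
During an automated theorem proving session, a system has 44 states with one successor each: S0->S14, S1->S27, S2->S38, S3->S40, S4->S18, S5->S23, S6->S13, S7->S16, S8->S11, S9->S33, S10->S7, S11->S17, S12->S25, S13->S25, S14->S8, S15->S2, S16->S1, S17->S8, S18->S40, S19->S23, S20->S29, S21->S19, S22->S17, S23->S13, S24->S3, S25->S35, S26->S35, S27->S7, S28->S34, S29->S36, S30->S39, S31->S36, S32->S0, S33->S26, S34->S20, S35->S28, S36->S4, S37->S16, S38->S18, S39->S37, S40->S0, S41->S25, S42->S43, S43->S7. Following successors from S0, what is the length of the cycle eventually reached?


Trace from S0 until a state repeats:
  S0 -> S14 -> S8 -> S11 -> S17 -> S8
S8 first seen at step 2, revisited at step 5.
Cycle length = 5 - 2 = 3

3


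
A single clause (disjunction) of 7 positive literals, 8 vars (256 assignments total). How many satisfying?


Step 1: Total=2^8=256
Step 2: Unsat when all 7 false: 2^1=2
Step 3: Sat=256-2=254

254


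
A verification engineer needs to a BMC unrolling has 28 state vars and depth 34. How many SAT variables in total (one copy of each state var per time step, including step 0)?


BMC unrolls to depth k, creating one copy of each state var for steps 0..k.
Step count = 34 + 1 = 35 (steps 0 through 34)
Vars per step = 28
Total = 28 * 35 = 980

980


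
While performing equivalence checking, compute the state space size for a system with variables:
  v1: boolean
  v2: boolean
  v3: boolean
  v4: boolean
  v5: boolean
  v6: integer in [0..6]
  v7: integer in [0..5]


State space = product of domain sizes of all variables.
Domain sizes:
  v1 (boolean): 2
  v2 (boolean): 2
  v3 (boolean): 2
  v4 (boolean): 2
  v5 (boolean): 2
  v6 (integer in [0..6]): 7
  v7 (integer in [0..5]): 6
Product = 2 * 2 * 2 * 2 * 2 * 7 * 6 = 1344

1344


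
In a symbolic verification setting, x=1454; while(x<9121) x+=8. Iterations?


Step 1: x goes from 1454 toward 9121 by 8; the body runs while x<9121, so iterations = ceil((bound-start)/step)
Step 2: Distance=7667
Step 3: ceil(7667/8)=959

959


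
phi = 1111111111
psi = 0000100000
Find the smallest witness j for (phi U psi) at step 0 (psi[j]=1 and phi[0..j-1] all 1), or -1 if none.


(phi U psi) at 0: need smallest j with psi[j]=1 and phi[i]=1 for all i in [0,j).
Scan from step 0:
  step 0: phi=1, psi=0 -> continue
  step 1: phi=1, psi=0 -> continue
  step 2: phi=1, psi=0 -> continue
  step 3: phi=1, psi=0 -> continue
  step 4: psi=1 and phi held for [0,4) -> witness found
Witness step = 4

4


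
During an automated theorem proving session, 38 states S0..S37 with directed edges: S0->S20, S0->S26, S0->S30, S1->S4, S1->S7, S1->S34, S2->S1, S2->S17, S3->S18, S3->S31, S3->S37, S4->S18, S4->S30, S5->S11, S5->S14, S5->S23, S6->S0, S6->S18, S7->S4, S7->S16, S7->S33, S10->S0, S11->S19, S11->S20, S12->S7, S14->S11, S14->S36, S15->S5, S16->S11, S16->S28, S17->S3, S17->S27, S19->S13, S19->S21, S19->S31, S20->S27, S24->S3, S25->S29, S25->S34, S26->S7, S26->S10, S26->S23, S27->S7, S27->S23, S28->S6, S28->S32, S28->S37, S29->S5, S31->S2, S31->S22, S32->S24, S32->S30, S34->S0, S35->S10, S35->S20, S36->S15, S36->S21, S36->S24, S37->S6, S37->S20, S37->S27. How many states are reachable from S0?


BFS from S0:
  layer 0: {S0}
  layer 1: {S20, S26, S30}
  layer 2: {S7, S10, S23, S27}
  layer 3: {S4, S16, S33}
  layer 4: {S11, S18, S28}
  layer 5: {S6, S19, S32, S37}
  layer 6: {S13, S21, S24, S31}
  layer 7: {S2, S3, S22}
  layer 8: {S1, S17}
  layer 9: {S34}
Reachable set: {S0, S1, S2, S3, S4, S6, S7, S10, S11, S13, S16, S17, S18, S19, S20, S21, S22, S23, S24, S26, S27, S28, S30, S31, S32, S33, S34, S37}
Count = 28

28


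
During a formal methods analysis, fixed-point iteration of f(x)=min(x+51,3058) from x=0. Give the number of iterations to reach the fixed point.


Step 1: x=0, cap=3058, increment=51
Step 2: x grows by 51 each step until capped at 3058; fixed point is x=3058
Step 3: iterations = ceil(3058/51) = 60

60


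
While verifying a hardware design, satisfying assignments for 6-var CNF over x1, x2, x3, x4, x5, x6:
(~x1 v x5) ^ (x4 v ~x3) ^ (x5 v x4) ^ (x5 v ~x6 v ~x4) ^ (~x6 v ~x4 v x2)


CNF with 5 clauses over 6 vars (64 assignments).
An assignment satisfies CNF iff every clause has >=1 true literal.
Check each row (bits = x1,x2,x3,x4,x5,x6; clause T/F shown):
  row 0 [000000]: clauses=TTFTT -> 0
  row 1 [000001]: clauses=TTFTT -> 0
  row 2 [000010]: clauses=TTTTT -> 1
  row 3 [000011]: clauses=TTTTT -> 1
  row 4 [000100]: clauses=TTTTT -> 1
  (every remaining row is evaluated the same way; all 64 results are listed next)
Full result column, 8 rows per line (x1,x2,x3 fixed per line; x4,x5,x6 runs 000..111 left to right):
  rows 0-7 [x1,x2,x3=000]: 00111010  (ones: 4)
  rows 8-15 [x1,x2,x3=001]: 00001010  (ones: 2)
  rows 16-23 [x1,x2,x3=010]: 00111011  (ones: 5)
  rows 24-31 [x1,x2,x3=011]: 00001011  (ones: 3)
  rows 32-39 [x1,x2,x3=100]: 00110010  (ones: 3)
  rows 40-47 [x1,x2,x3=101]: 00000010  (ones: 1)
  rows 48-55 [x1,x2,x3=110]: 00110011  (ones: 4)
  rows 56-63 [x1,x2,x3=111]: 00000011  (ones: 2)
Satisfying assignments = 4+2+5+3+3+1+4+2 = 24

24


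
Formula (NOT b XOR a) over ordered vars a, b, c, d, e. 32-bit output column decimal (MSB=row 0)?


Formula: (NOT b XOR a) over a, b, c, d, e (32 rows)
Evaluate each row (bits = a,b,c,d,e, MSB first):
  row 0 [00000]: (NOT 0 XOR 0) -> 1
  row 1 [00001]: (NOT 0 XOR 0) -> 1
  row 2 [00010]: (NOT 0 XOR 0) -> 1
  row 3 [00011]: (NOT 0 XOR 0) -> 1
  row 4 [00100]: (NOT 0 XOR 0) -> 1
  row 5 [00101]: (NOT 0 XOR 0) -> 1
  row 6 [00110]: (NOT 0 XOR 0) -> 1
  row 7 [00111]: (NOT 0 XOR 0) -> 1
  row 8 [01000]: (NOT 1 XOR 0) -> 0
  row 9 [01001]: (NOT 1 XOR 0) -> 0
  row 10 [01010]: (NOT 1 XOR 0) -> 0
  row 11 [01011]: (NOT 1 XOR 0) -> 0
  row 12 [01100]: (NOT 1 XOR 0) -> 0
  row 13 [01101]: (NOT 1 XOR 0) -> 0
  row 14 [01110]: (NOT 1 XOR 0) -> 0
  row 15 [01111]: (NOT 1 XOR 0) -> 0
  row 16 [10000]: (NOT 0 XOR 1) -> 0
  row 17 [10001]: (NOT 0 XOR 1) -> 0
  row 18 [10010]: (NOT 0 XOR 1) -> 0
  row 19 [10011]: (NOT 0 XOR 1) -> 0
  row 20 [10100]: (NOT 0 XOR 1) -> 0
  row 21 [10101]: (NOT 0 XOR 1) -> 0
  row 22 [10110]: (NOT 0 XOR 1) -> 0
  row 23 [10111]: (NOT 0 XOR 1) -> 0
  row 24 [11000]: (NOT 1 XOR 1) -> 1
  row 25 [11001]: (NOT 1 XOR 1) -> 1
  row 26 [11010]: (NOT 1 XOR 1) -> 1
  row 27 [11011]: (NOT 1 XOR 1) -> 1
  row 28 [11100]: (NOT 1 XOR 1) -> 1
  row 29 [11101]: (NOT 1 XOR 1) -> 1
  row 30 [11110]: (NOT 1 XOR 1) -> 1
  row 31 [11111]: (NOT 1 XOR 1) -> 1
Full result column, 4 rows per line (a,b,c fixed per line; d,e runs 00..11 left to right):
  rows 0-3 [a,b,c=000]: 1111  = hex F
  rows 4-7 [a,b,c=001]: 1111  = hex F
  rows 8-11 [a,b,c=010]: 0000  = hex 0
  rows 12-15 [a,b,c=011]: 0000  = hex 0
  rows 16-19 [a,b,c=100]: 0000  = hex 0
  rows 20-23 [a,b,c=101]: 0000  = hex 0
  rows 24-27 [a,b,c=110]: 1111  = hex F
  rows 28-31 [a,b,c=111]: 1111  = hex F
Output column (row 0 .. row 31) = 11111111000000000000000011111111
Output column grouped in 4s = 1111 1111 0000 0000 0000 0000 1111 1111 = 0xFF0000FF
Convert to decimal digit by digit (value = value*16 + digit):
  F -> 15
  15*16 + 15 (F) = 255
  255*16 + 0 = 4080
  4080*16 + 0 = 65280
  65280*16 + 0 = 1044480
  1044480*16 + 0 = 16711680
  16711680*16 + 15 (F) = 267386895
  267386895*16 + 15 (F) = 4278190335
Decimal = 4278190335

4278190335


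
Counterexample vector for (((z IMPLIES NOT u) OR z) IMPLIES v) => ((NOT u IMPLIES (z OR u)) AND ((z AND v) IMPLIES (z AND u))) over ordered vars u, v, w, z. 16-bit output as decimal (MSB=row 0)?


F1 = (((z IMPLIES NOT u) OR z) IMPLIES v)
F2 = ((NOT u IMPLIES (z OR u)) AND ((z AND v) IMPLIES (z AND u)))
Counterexample to F1=>F2 is where F1=1 and F2=0.
Evaluate each row (bits = u,v,w,z, MSB first):
  row 0 [0000]: F1=0 F2=0 -> F1&~F2 -> 0
  row 1 [0001]: F1=0 F2=1 -> F1&~F2 -> 0
  row 2 [0010]: F1=0 F2=0 -> F1&~F2 -> 0
  row 3 [0011]: F1=0 F2=1 -> F1&~F2 -> 0
  row 4 [0100]: F1=1 F2=0 -> F1&~F2 -> 1
  row 5 [0101]: F1=1 F2=0 -> F1&~F2 -> 1
  row 6 [0110]: F1=1 F2=0 -> F1&~F2 -> 1
  row 7 [0111]: F1=1 F2=0 -> F1&~F2 -> 1
  row 8 [1000]: F1=0 F2=1 -> F1&~F2 -> 0
  row 9 [1001]: F1=0 F2=1 -> F1&~F2 -> 0
  row 10 [1010]: F1=0 F2=1 -> F1&~F2 -> 0
  row 11 [1011]: F1=0 F2=1 -> F1&~F2 -> 0
  row 12 [1100]: F1=1 F2=1 -> F1&~F2 -> 0
  row 13 [1101]: F1=1 F2=1 -> F1&~F2 -> 0
  row 14 [1110]: F1=1 F2=1 -> F1&~F2 -> 0
  row 15 [1111]: F1=1 F2=1 -> F1&~F2 -> 0
Full result column, 4 rows per line (u,v fixed per line; w,z runs 00..11 left to right):
  rows 0-3 [u,v=00]: 0000  = hex 0
  rows 4-7 [u,v=01]: 1111  = hex F
  rows 8-11 [u,v=10]: 0000  = hex 0
  rows 12-15 [u,v=11]: 0000  = hex 0
Counterexample vector (row 0 .. row 15) = 0000111100000000
Output column grouped in 4s = 0000 1111 0000 0000 = 0x0F00
Convert to decimal digit by digit (value = value*16 + digit):
  0 -> 0
  0*16 + 15 (F) = 15
  15*16 + 0 = 240
  240*16 + 0 = 3840
Decimal = 3840

3840


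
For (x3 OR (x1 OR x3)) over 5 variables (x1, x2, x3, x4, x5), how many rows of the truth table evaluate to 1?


Formula: (x3 OR (x1 OR x3)) over 5 vars (32 rows)
Evaluate each row (x1, x2, x3, x4, x5 as bits, MSB first):
  row 0 [00000]: (0 OR (0 OR 0)) -> 0
  row 1 [00001]: (0 OR (0 OR 0)) -> 0
  row 2 [00010]: (0 OR (0 OR 0)) -> 0
  row 3 [00011]: (0 OR (0 OR 0)) -> 0
  row 4 [00100]: (1 OR (0 OR 1)) -> 1
  row 5 [00101]: (1 OR (0 OR 1)) -> 1
  row 6 [00110]: (1 OR (0 OR 1)) -> 1
  row 7 [00111]: (1 OR (0 OR 1)) -> 1
  row 8 [01000]: (0 OR (0 OR 0)) -> 0
  row 9 [01001]: (0 OR (0 OR 0)) -> 0
  row 10 [01010]: (0 OR (0 OR 0)) -> 0
  row 11 [01011]: (0 OR (0 OR 0)) -> 0
  row 12 [01100]: (1 OR (0 OR 1)) -> 1
  row 13 [01101]: (1 OR (0 OR 1)) -> 1
  row 14 [01110]: (1 OR (0 OR 1)) -> 1
  row 15 [01111]: (1 OR (0 OR 1)) -> 1
  row 16 [10000]: (0 OR (1 OR 0)) -> 1
  row 17 [10001]: (0 OR (1 OR 0)) -> 1
  row 18 [10010]: (0 OR (1 OR 0)) -> 1
  row 19 [10011]: (0 OR (1 OR 0)) -> 1
  row 20 [10100]: (1 OR (1 OR 1)) -> 1
  row 21 [10101]: (1 OR (1 OR 1)) -> 1
  row 22 [10110]: (1 OR (1 OR 1)) -> 1
  row 23 [10111]: (1 OR (1 OR 1)) -> 1
  row 24 [11000]: (0 OR (1 OR 0)) -> 1
  row 25 [11001]: (0 OR (1 OR 0)) -> 1
  row 26 [11010]: (0 OR (1 OR 0)) -> 1
  row 27 [11011]: (0 OR (1 OR 0)) -> 1
  row 28 [11100]: (1 OR (1 OR 1)) -> 1
  row 29 [11101]: (1 OR (1 OR 1)) -> 1
  row 30 [11110]: (1 OR (1 OR 1)) -> 1
  row 31 [11111]: (1 OR (1 OR 1)) -> 1
Full result column, 8 rows per line (x1,x2 fixed per line; x3,x4,x5 runs 000..111 left to right):
  rows 0-7 [x1,x2=00]: 00001111  (ones: 4)
  rows 8-15 [x1,x2=01]: 00001111  (ones: 4)
  rows 16-23 [x1,x2=10]: 11111111  (ones: 8)
  rows 24-31 [x1,x2=11]: 11111111  (ones: 8)
Count of 1-rows = 4+4+8+8 = 24

24


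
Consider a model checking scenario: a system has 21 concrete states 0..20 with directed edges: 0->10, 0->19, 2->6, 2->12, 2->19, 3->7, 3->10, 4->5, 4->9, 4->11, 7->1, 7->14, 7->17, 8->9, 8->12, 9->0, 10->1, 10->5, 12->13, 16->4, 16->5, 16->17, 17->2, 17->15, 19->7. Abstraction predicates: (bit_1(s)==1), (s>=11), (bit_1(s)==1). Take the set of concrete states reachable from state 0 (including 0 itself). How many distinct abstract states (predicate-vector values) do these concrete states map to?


BFS from 0:
Concrete reachable: {0, 1, 2, 5, 6, 7, 10, 12, 13, 14, 15, 17, 19}
Abstract via predicates (bit_1(s)==1), (s>=11), (bit_1(s)==1):
  (0,0,0) <- {0, 1, 5}
  (0,1,0) <- {12, 13, 17}
  (1,0,1) <- {2, 6, 7, 10}
  (1,1,1) <- {14, 15, 19}
Distinct abstract states = 4

4


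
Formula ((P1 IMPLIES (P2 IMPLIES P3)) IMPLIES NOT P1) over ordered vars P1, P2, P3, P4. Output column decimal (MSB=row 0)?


Formula: ((P1 IMPLIES (P2 IMPLIES P3)) IMPLIES NOT P1) over P1, P2, P3, P4 (16 rows)
Evaluate each row (bits = P1,P2,P3,P4, MSB first):
  row 0 [0000]: ((0 IMPLIES (0 IMPLIES 0)) IMPLIES NOT 0) -> 1
  row 1 [0001]: ((0 IMPLIES (0 IMPLIES 0)) IMPLIES NOT 0) -> 1
  row 2 [0010]: ((0 IMPLIES (0 IMPLIES 1)) IMPLIES NOT 0) -> 1
  row 3 [0011]: ((0 IMPLIES (0 IMPLIES 1)) IMPLIES NOT 0) -> 1
  row 4 [0100]: ((0 IMPLIES (1 IMPLIES 0)) IMPLIES NOT 0) -> 1
  row 5 [0101]: ((0 IMPLIES (1 IMPLIES 0)) IMPLIES NOT 0) -> 1
  row 6 [0110]: ((0 IMPLIES (1 IMPLIES 1)) IMPLIES NOT 0) -> 1
  row 7 [0111]: ((0 IMPLIES (1 IMPLIES 1)) IMPLIES NOT 0) -> 1
  row 8 [1000]: ((1 IMPLIES (0 IMPLIES 0)) IMPLIES NOT 1) -> 0
  row 9 [1001]: ((1 IMPLIES (0 IMPLIES 0)) IMPLIES NOT 1) -> 0
  row 10 [1010]: ((1 IMPLIES (0 IMPLIES 1)) IMPLIES NOT 1) -> 0
  row 11 [1011]: ((1 IMPLIES (0 IMPLIES 1)) IMPLIES NOT 1) -> 0
  row 12 [1100]: ((1 IMPLIES (1 IMPLIES 0)) IMPLIES NOT 1) -> 1
  row 13 [1101]: ((1 IMPLIES (1 IMPLIES 0)) IMPLIES NOT 1) -> 1
  row 14 [1110]: ((1 IMPLIES (1 IMPLIES 1)) IMPLIES NOT 1) -> 0
  row 15 [1111]: ((1 IMPLIES (1 IMPLIES 1)) IMPLIES NOT 1) -> 0
Full result column, 4 rows per line (P1,P2 fixed per line; P3,P4 runs 00..11 left to right):
  rows 0-3 [P1,P2=00]: 1111  = hex F
  rows 4-7 [P1,P2=01]: 1111  = hex F
  rows 8-11 [P1,P2=10]: 0000  = hex 0
  rows 12-15 [P1,P2=11]: 1100  = hex C
Output column (row 0 .. row 15) = 1111111100001100
Output column grouped in 4s = 1111 1111 0000 1100 = 0xFF0C
Convert to decimal digit by digit (value = value*16 + digit):
  F -> 15
  15*16 + 15 (F) = 255
  255*16 + 0 = 4080
  4080*16 + 12 (C) = 65292
Decimal = 65292

65292


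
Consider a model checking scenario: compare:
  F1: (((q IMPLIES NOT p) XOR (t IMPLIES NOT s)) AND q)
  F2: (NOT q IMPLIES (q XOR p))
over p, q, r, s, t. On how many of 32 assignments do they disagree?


F1 = (((q IMPLIES NOT p) XOR (t IMPLIES NOT s)) AND q)
F2 = (NOT q IMPLIES (q XOR p))
Evaluate both on each of 32 rows (bits = p,q,r,s,t):
  row 0 [00000]: F1=0 F2=0 -> 0
  row 1 [00001]: F1=0 F2=0 -> 0
  row 2 [00010]: F1=0 F2=0 -> 0
  row 3 [00011]: F1=0 F2=0 -> 0
  row 4 [00100]: F1=0 F2=0 -> 0
  row 5 [00101]: F1=0 F2=0 -> 0
  row 6 [00110]: F1=0 F2=0 -> 0
  row 7 [00111]: F1=0 F2=0 -> 0
  row 8 [01000]: F1=0 F2=1 (differ) -> 1
  row 9 [01001]: F1=0 F2=1 (differ) -> 1
  row 10 [01010]: F1=0 F2=1 (differ) -> 1
  row 11 [01011]: F1=1 F2=1 -> 0
  row 12 [01100]: F1=0 F2=1 (differ) -> 1
  row 13 [01101]: F1=0 F2=1 (differ) -> 1
  row 14 [01110]: F1=0 F2=1 (differ) -> 1
  row 15 [01111]: F1=1 F2=1 -> 0
  row 16 [10000]: F1=0 F2=1 (differ) -> 1
  row 17 [10001]: F1=0 F2=1 (differ) -> 1
  row 18 [10010]: F1=0 F2=1 (differ) -> 1
  row 19 [10011]: F1=0 F2=1 (differ) -> 1
  row 20 [10100]: F1=0 F2=1 (differ) -> 1
  row 21 [10101]: F1=0 F2=1 (differ) -> 1
  row 22 [10110]: F1=0 F2=1 (differ) -> 1
  row 23 [10111]: F1=0 F2=1 (differ) -> 1
  row 24 [11000]: F1=1 F2=1 -> 0
  row 25 [11001]: F1=1 F2=1 -> 0
  row 26 [11010]: F1=1 F2=1 -> 0
  row 27 [11011]: F1=0 F2=1 (differ) -> 1
  row 28 [11100]: F1=1 F2=1 -> 0
  row 29 [11101]: F1=1 F2=1 -> 0
  row 30 [11110]: F1=1 F2=1 -> 0
  row 31 [11111]: F1=0 F2=1 (differ) -> 1
Full result column, 8 rows per line (p,q fixed per line; r,s,t runs 000..111 left to right):
  rows 0-7 [p,q=00]: 00000000  (ones: 0)
  rows 8-15 [p,q=01]: 11101110  (ones: 6)
  rows 16-23 [p,q=10]: 11111111  (ones: 8)
  rows 24-31 [p,q=11]: 00010001  (ones: 2)
Disagreements = 0+6+8+2 = 16

16


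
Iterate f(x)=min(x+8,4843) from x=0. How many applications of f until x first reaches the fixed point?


Step 1: x=0, cap=4843, increment=8
Step 2: x grows by 8 each step until capped at 4843; fixed point is x=4843
Step 3: iterations = ceil(4843/8) = 606

606


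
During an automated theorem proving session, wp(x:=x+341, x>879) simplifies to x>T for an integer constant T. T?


Formula: wp(x:=E, P) = P[E/x] (substitute E for x in postcondition)
Step 1: Postcondition: x>879
Step 2: Substitute x+341 for x: x+341>879
Step 3: Solve for x: x > 879-341 = 538

538


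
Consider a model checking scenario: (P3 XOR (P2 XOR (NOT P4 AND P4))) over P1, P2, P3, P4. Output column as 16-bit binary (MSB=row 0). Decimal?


Formula: (P3 XOR (P2 XOR (NOT P4 AND P4))) over P1, P2, P3, P4 (16 rows)
Evaluate each row (bits = P1,P2,P3,P4, MSB first):
  row 0 [0000]: (0 XOR (0 XOR (NOT 0 AND 0))) -> 0
  row 1 [0001]: (0 XOR (0 XOR (NOT 1 AND 1))) -> 0
  row 2 [0010]: (1 XOR (0 XOR (NOT 0 AND 0))) -> 1
  row 3 [0011]: (1 XOR (0 XOR (NOT 1 AND 1))) -> 1
  row 4 [0100]: (0 XOR (1 XOR (NOT 0 AND 0))) -> 1
  row 5 [0101]: (0 XOR (1 XOR (NOT 1 AND 1))) -> 1
  row 6 [0110]: (1 XOR (1 XOR (NOT 0 AND 0))) -> 0
  row 7 [0111]: (1 XOR (1 XOR (NOT 1 AND 1))) -> 0
  row 8 [1000]: (0 XOR (0 XOR (NOT 0 AND 0))) -> 0
  row 9 [1001]: (0 XOR (0 XOR (NOT 1 AND 1))) -> 0
  row 10 [1010]: (1 XOR (0 XOR (NOT 0 AND 0))) -> 1
  row 11 [1011]: (1 XOR (0 XOR (NOT 1 AND 1))) -> 1
  row 12 [1100]: (0 XOR (1 XOR (NOT 0 AND 0))) -> 1
  row 13 [1101]: (0 XOR (1 XOR (NOT 1 AND 1))) -> 1
  row 14 [1110]: (1 XOR (1 XOR (NOT 0 AND 0))) -> 0
  row 15 [1111]: (1 XOR (1 XOR (NOT 1 AND 1))) -> 0
Full result column, 4 rows per line (P1,P2 fixed per line; P3,P4 runs 00..11 left to right):
  rows 0-3 [P1,P2=00]: 0011  = hex 3
  rows 4-7 [P1,P2=01]: 1100  = hex C
  rows 8-11 [P1,P2=10]: 0011  = hex 3
  rows 12-15 [P1,P2=11]: 1100  = hex C
Output column (row 0 .. row 15) = 0011110000111100
Output column grouped in 4s = 0011 1100 0011 1100 = 0x3C3C
Convert to decimal digit by digit (value = value*16 + digit):
  3 -> 3
  3*16 + 12 (C) = 60
  60*16 + 3 = 963
  963*16 + 12 (C) = 15420
Decimal = 15420

15420


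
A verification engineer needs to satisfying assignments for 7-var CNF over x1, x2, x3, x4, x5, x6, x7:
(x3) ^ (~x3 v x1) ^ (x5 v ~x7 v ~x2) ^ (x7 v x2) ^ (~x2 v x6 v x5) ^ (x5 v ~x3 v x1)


CNF with 6 clauses over 7 vars (128 assignments).
An assignment satisfies CNF iff every clause has >=1 true literal.
Check each row (bits = x1,x2,x3,x4,x5,x6,x7; clause T/F shown):
  row 0 [0000000]: clauses=FTTFTT -> 0
  row 1 [0000001]: clauses=FTTTTT -> 0
  row 2 [0000010]: clauses=FTTFTT -> 0
  row 3 [0000011]: clauses=FTTTTT -> 0
  row 4 [0000100]: clauses=FTTFTT -> 0
  (every remaining row is evaluated the same way; all 128 results are listed next)
Full result column, 8 rows per line (x1,x2,x3,x4 fixed per line; x5,x6,x7 runs 000..111 left to right):
  rows 0-7 [x1,x2,x3,x4=0000]: 00000000  (ones: 0)
  rows 8-15 [x1,x2,x3,x4=0001]: 00000000  (ones: 0)
  rows 16-23 [x1,x2,x3,x4=0010]: 00000000  (ones: 0)
  rows 24-31 [x1,x2,x3,x4=0011]: 00000000  (ones: 0)
  rows 32-39 [x1,x2,x3,x4=0100]: 00000000  (ones: 0)
  rows 40-47 [x1,x2,x3,x4=0101]: 00000000  (ones: 0)
  rows 48-55 [x1,x2,x3,x4=0110]: 00000000  (ones: 0)
  rows 56-63 [x1,x2,x3,x4=0111]: 00000000  (ones: 0)
  rows 64-71 [x1,x2,x3,x4=1000]: 00000000  (ones: 0)
  rows 72-79 [x1,x2,x3,x4=1001]: 00000000  (ones: 0)
  rows 80-87 [x1,x2,x3,x4=1010]: 01010101  (ones: 4)
  rows 88-95 [x1,x2,x3,x4=1011]: 01010101  (ones: 4)
  rows 96-103 [x1,x2,x3,x4=1100]: 00000000  (ones: 0)
  rows 104-111 [x1,x2,x3,x4=1101]: 00000000  (ones: 0)
  rows 112-119 [x1,x2,x3,x4=1110]: 00101111  (ones: 5)
  rows 120-127 [x1,x2,x3,x4=1111]: 00101111  (ones: 5)
Satisfying assignments = 0+0+0+0+0+0+0+0+0+0+4+4+0+0+5+5 = 18

18


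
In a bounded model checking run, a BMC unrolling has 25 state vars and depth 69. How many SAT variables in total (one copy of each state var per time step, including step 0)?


BMC unrolls to depth k, creating one copy of each state var for steps 0..k.
Step count = 69 + 1 = 70 (steps 0 through 69)
Vars per step = 25
Total = 25 * 70 = 1750

1750


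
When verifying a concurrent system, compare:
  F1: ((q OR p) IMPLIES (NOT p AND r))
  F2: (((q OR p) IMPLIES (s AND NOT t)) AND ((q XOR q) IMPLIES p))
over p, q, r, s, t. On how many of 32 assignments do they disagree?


F1 = ((q OR p) IMPLIES (NOT p AND r))
F2 = (((q OR p) IMPLIES (s AND NOT t)) AND ((q XOR q) IMPLIES p))
Evaluate both on each of 32 rows (bits = p,q,r,s,t):
  row 0 [00000]: F1=1 F2=1 -> 0
  row 1 [00001]: F1=1 F2=1 -> 0
  row 2 [00010]: F1=1 F2=1 -> 0
  row 3 [00011]: F1=1 F2=1 -> 0
  row 4 [00100]: F1=1 F2=1 -> 0
  row 5 [00101]: F1=1 F2=1 -> 0
  row 6 [00110]: F1=1 F2=1 -> 0
  row 7 [00111]: F1=1 F2=1 -> 0
  row 8 [01000]: F1=0 F2=0 -> 0
  row 9 [01001]: F1=0 F2=0 -> 0
  row 10 [01010]: F1=0 F2=1 (differ) -> 1
  row 11 [01011]: F1=0 F2=0 -> 0
  row 12 [01100]: F1=1 F2=0 (differ) -> 1
  row 13 [01101]: F1=1 F2=0 (differ) -> 1
  row 14 [01110]: F1=1 F2=1 -> 0
  row 15 [01111]: F1=1 F2=0 (differ) -> 1
  row 16 [10000]: F1=0 F2=0 -> 0
  row 17 [10001]: F1=0 F2=0 -> 0
  row 18 [10010]: F1=0 F2=1 (differ) -> 1
  row 19 [10011]: F1=0 F2=0 -> 0
  row 20 [10100]: F1=0 F2=0 -> 0
  row 21 [10101]: F1=0 F2=0 -> 0
  row 22 [10110]: F1=0 F2=1 (differ) -> 1
  row 23 [10111]: F1=0 F2=0 -> 0
  row 24 [11000]: F1=0 F2=0 -> 0
  row 25 [11001]: F1=0 F2=0 -> 0
  row 26 [11010]: F1=0 F2=1 (differ) -> 1
  row 27 [11011]: F1=0 F2=0 -> 0
  row 28 [11100]: F1=0 F2=0 -> 0
  row 29 [11101]: F1=0 F2=0 -> 0
  row 30 [11110]: F1=0 F2=1 (differ) -> 1
  row 31 [11111]: F1=0 F2=0 -> 0
Full result column, 8 rows per line (p,q fixed per line; r,s,t runs 000..111 left to right):
  rows 0-7 [p,q=00]: 00000000  (ones: 0)
  rows 8-15 [p,q=01]: 00101101  (ones: 4)
  rows 16-23 [p,q=10]: 00100010  (ones: 2)
  rows 24-31 [p,q=11]: 00100010  (ones: 2)
Disagreements = 0+4+2+2 = 8

8


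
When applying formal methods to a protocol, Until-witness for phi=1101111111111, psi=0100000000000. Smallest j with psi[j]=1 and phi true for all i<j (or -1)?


(phi U psi) at 0: need smallest j with psi[j]=1 and phi[i]=1 for all i in [0,j).
Scan from step 0:
  step 0: phi=1, psi=0 -> continue
  step 1: psi=1 and phi held for [0,1) -> witness found
Witness step = 1

1


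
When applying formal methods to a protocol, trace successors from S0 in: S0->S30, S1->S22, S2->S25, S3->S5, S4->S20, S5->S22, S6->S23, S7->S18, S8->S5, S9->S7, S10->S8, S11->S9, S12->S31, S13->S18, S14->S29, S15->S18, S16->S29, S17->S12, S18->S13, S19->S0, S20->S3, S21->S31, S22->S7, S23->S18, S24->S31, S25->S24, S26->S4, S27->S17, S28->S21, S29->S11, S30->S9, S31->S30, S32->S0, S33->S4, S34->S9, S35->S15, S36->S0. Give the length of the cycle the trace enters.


Trace from S0 until a state repeats:
  S0 -> S30 -> S9 -> S7 -> S18 -> S13 -> S18
S18 first seen at step 4, revisited at step 6.
Cycle length = 6 - 4 = 2

2


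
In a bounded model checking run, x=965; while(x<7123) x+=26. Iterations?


Step 1: x goes from 965 toward 7123 by 26; the body runs while x<7123, so iterations = ceil((bound-start)/step)
Step 2: Distance=6158
Step 3: ceil(6158/26)=237

237


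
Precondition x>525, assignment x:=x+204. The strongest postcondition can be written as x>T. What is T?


Formula: sp(P, x:=E) = exists old_x. (x = E[old_x/x]) AND P[old_x/x] (old_x is the value of x before the assignment; eliminate old_x by solving x = E[old_x/x] for old_x)
Step 1: Precondition P: x>525, i.e. old_x > 525
Step 2: Assignment gives x = old_x + 204, so old_x = x - 204
Step 3: Substitute into P: x - 204 > 525
Step 4: Simplify: x > 525+204 = 729

729


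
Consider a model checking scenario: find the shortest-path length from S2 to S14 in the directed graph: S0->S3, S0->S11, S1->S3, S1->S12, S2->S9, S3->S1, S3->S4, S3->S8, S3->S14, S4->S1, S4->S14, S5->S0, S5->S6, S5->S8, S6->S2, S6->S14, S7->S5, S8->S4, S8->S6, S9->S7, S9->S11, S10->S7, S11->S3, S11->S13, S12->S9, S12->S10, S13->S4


BFS layer-by-layer from S2:
  dist 0: {S2}
  dist 1: {S9}
  dist 2: {S7, S11}
  dist 3: {S3, S5, S13}
  dist 4: {S0, S1, S4, S6, S8, S14}
  -> S14 reached at distance 4
Shortest path length = 4

4


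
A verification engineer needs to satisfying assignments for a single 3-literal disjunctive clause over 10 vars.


Step 1: Total=2^10=1024
Step 2: Unsat when all 3 false: 2^7=128
Step 3: Sat=1024-128=896

896


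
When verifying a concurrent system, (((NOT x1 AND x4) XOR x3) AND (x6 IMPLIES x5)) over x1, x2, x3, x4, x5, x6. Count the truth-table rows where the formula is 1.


Formula: (((NOT x1 AND x4) XOR x3) AND (x6 IMPLIES x5)) over 6 vars (64 rows)
Evaluate each row (x1, x2, x3, x4, x5, x6 as bits, MSB first):
  row 0 [000000]: (((NOT 0 AND 0) XOR 0) AND (0 IMPLIES 0)) -> 0
  row 1 [000001]: (((NOT 0 AND 0) XOR 0) AND (1 IMPLIES 0)) -> 0
  row 2 [000010]: (((NOT 0 AND 0) XOR 0) AND (0 IMPLIES 1)) -> 0
  row 3 [000011]: (((NOT 0 AND 0) XOR 0) AND (1 IMPLIES 1)) -> 0
  row 4 [000100]: (((NOT 0 AND 1) XOR 0) AND (0 IMPLIES 0)) -> 1
  (every remaining row is evaluated the same way; all 64 results are listed next)
Full result column, 8 rows per line (x1,x2,x3 fixed per line; x4,x5,x6 runs 000..111 left to right):
  rows 0-7 [x1,x2,x3=000]: 00001011  (ones: 3)
  rows 8-15 [x1,x2,x3=001]: 10110000  (ones: 3)
  rows 16-23 [x1,x2,x3=010]: 00001011  (ones: 3)
  rows 24-31 [x1,x2,x3=011]: 10110000  (ones: 3)
  rows 32-39 [x1,x2,x3=100]: 00000000  (ones: 0)
  rows 40-47 [x1,x2,x3=101]: 10111011  (ones: 6)
  rows 48-55 [x1,x2,x3=110]: 00000000  (ones: 0)
  rows 56-63 [x1,x2,x3=111]: 10111011  (ones: 6)
Count of 1-rows = 3+3+3+3+0+6+0+6 = 24

24


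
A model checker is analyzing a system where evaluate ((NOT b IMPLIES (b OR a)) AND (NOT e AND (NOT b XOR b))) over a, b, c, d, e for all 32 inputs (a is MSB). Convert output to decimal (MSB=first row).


Formula: ((NOT b IMPLIES (b OR a)) AND (NOT e AND (NOT b XOR b))) over a, b, c, d, e (32 rows)
Evaluate each row (bits = a,b,c,d,e, MSB first):
  row 0 [00000]: ((NOT 0 IMPLIES (0 OR 0)) AND (NOT 0 AND (NOT 0 XOR 0))) -> 0
  row 1 [00001]: ((NOT 0 IMPLIES (0 OR 0)) AND (NOT 1 AND (NOT 0 XOR 0))) -> 0
  row 2 [00010]: ((NOT 0 IMPLIES (0 OR 0)) AND (NOT 0 AND (NOT 0 XOR 0))) -> 0
  row 3 [00011]: ((NOT 0 IMPLIES (0 OR 0)) AND (NOT 1 AND (NOT 0 XOR 0))) -> 0
  row 4 [00100]: ((NOT 0 IMPLIES (0 OR 0)) AND (NOT 0 AND (NOT 0 XOR 0))) -> 0
  row 5 [00101]: ((NOT 0 IMPLIES (0 OR 0)) AND (NOT 1 AND (NOT 0 XOR 0))) -> 0
  row 6 [00110]: ((NOT 0 IMPLIES (0 OR 0)) AND (NOT 0 AND (NOT 0 XOR 0))) -> 0
  row 7 [00111]: ((NOT 0 IMPLIES (0 OR 0)) AND (NOT 1 AND (NOT 0 XOR 0))) -> 0
  row 8 [01000]: ((NOT 1 IMPLIES (1 OR 0)) AND (NOT 0 AND (NOT 1 XOR 1))) -> 1
  row 9 [01001]: ((NOT 1 IMPLIES (1 OR 0)) AND (NOT 1 AND (NOT 1 XOR 1))) -> 0
  row 10 [01010]: ((NOT 1 IMPLIES (1 OR 0)) AND (NOT 0 AND (NOT 1 XOR 1))) -> 1
  row 11 [01011]: ((NOT 1 IMPLIES (1 OR 0)) AND (NOT 1 AND (NOT 1 XOR 1))) -> 0
  row 12 [01100]: ((NOT 1 IMPLIES (1 OR 0)) AND (NOT 0 AND (NOT 1 XOR 1))) -> 1
  row 13 [01101]: ((NOT 1 IMPLIES (1 OR 0)) AND (NOT 1 AND (NOT 1 XOR 1))) -> 0
  row 14 [01110]: ((NOT 1 IMPLIES (1 OR 0)) AND (NOT 0 AND (NOT 1 XOR 1))) -> 1
  row 15 [01111]: ((NOT 1 IMPLIES (1 OR 0)) AND (NOT 1 AND (NOT 1 XOR 1))) -> 0
  row 16 [10000]: ((NOT 0 IMPLIES (0 OR 1)) AND (NOT 0 AND (NOT 0 XOR 0))) -> 1
  row 17 [10001]: ((NOT 0 IMPLIES (0 OR 1)) AND (NOT 1 AND (NOT 0 XOR 0))) -> 0
  row 18 [10010]: ((NOT 0 IMPLIES (0 OR 1)) AND (NOT 0 AND (NOT 0 XOR 0))) -> 1
  row 19 [10011]: ((NOT 0 IMPLIES (0 OR 1)) AND (NOT 1 AND (NOT 0 XOR 0))) -> 0
  row 20 [10100]: ((NOT 0 IMPLIES (0 OR 1)) AND (NOT 0 AND (NOT 0 XOR 0))) -> 1
  row 21 [10101]: ((NOT 0 IMPLIES (0 OR 1)) AND (NOT 1 AND (NOT 0 XOR 0))) -> 0
  row 22 [10110]: ((NOT 0 IMPLIES (0 OR 1)) AND (NOT 0 AND (NOT 0 XOR 0))) -> 1
  row 23 [10111]: ((NOT 0 IMPLIES (0 OR 1)) AND (NOT 1 AND (NOT 0 XOR 0))) -> 0
  row 24 [11000]: ((NOT 1 IMPLIES (1 OR 1)) AND (NOT 0 AND (NOT 1 XOR 1))) -> 1
  row 25 [11001]: ((NOT 1 IMPLIES (1 OR 1)) AND (NOT 1 AND (NOT 1 XOR 1))) -> 0
  row 26 [11010]: ((NOT 1 IMPLIES (1 OR 1)) AND (NOT 0 AND (NOT 1 XOR 1))) -> 1
  row 27 [11011]: ((NOT 1 IMPLIES (1 OR 1)) AND (NOT 1 AND (NOT 1 XOR 1))) -> 0
  row 28 [11100]: ((NOT 1 IMPLIES (1 OR 1)) AND (NOT 0 AND (NOT 1 XOR 1))) -> 1
  row 29 [11101]: ((NOT 1 IMPLIES (1 OR 1)) AND (NOT 1 AND (NOT 1 XOR 1))) -> 0
  row 30 [11110]: ((NOT 1 IMPLIES (1 OR 1)) AND (NOT 0 AND (NOT 1 XOR 1))) -> 1
  row 31 [11111]: ((NOT 1 IMPLIES (1 OR 1)) AND (NOT 1 AND (NOT 1 XOR 1))) -> 0
Full result column, 4 rows per line (a,b,c fixed per line; d,e runs 00..11 left to right):
  rows 0-3 [a,b,c=000]: 0000  = hex 0
  rows 4-7 [a,b,c=001]: 0000  = hex 0
  rows 8-11 [a,b,c=010]: 1010  = hex A
  rows 12-15 [a,b,c=011]: 1010  = hex A
  rows 16-19 [a,b,c=100]: 1010  = hex A
  rows 20-23 [a,b,c=101]: 1010  = hex A
  rows 24-27 [a,b,c=110]: 1010  = hex A
  rows 28-31 [a,b,c=111]: 1010  = hex A
Output column (row 0 .. row 31) = 00000000101010101010101010101010
Output column grouped in 4s = 0000 0000 1010 1010 1010 1010 1010 1010 = 0x00AAAAAA
Convert to decimal digit by digit (value = value*16 + digit):
  0 -> 0
  0*16 + 0 = 0
  0*16 + 10 (A) = 10
  10*16 + 10 (A) = 170
  170*16 + 10 (A) = 2730
  2730*16 + 10 (A) = 43690
  43690*16 + 10 (A) = 699050
  699050*16 + 10 (A) = 11184810
Decimal = 11184810

11184810
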